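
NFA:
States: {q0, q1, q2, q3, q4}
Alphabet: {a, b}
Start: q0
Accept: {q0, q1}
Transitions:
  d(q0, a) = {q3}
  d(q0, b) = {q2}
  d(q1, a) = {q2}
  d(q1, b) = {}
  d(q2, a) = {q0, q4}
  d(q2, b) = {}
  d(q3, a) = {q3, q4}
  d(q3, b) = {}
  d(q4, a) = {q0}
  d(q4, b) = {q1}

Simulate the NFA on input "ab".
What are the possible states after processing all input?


Start: {q0}
  --a--> {q3}
  --b--> {}

{} (empty set, no valid transitions)


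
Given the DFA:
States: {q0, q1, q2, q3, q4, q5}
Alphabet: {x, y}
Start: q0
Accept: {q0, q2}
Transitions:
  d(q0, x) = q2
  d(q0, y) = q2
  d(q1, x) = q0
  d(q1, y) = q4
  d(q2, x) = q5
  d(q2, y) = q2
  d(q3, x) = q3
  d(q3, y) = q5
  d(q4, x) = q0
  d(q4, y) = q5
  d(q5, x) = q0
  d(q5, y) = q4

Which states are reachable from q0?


BFS from q0:
  layer 0: {q0}
  layer 1: {q2}
  layer 2: {q5}
  layer 3: {q4}

{q0, q2, q4, q5}


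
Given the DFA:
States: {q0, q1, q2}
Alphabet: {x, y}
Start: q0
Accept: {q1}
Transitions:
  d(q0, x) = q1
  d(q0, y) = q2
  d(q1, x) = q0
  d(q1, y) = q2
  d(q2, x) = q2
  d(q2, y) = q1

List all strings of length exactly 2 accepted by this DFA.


All strings of length 2: 4 total
Accepted: 1

"yy"


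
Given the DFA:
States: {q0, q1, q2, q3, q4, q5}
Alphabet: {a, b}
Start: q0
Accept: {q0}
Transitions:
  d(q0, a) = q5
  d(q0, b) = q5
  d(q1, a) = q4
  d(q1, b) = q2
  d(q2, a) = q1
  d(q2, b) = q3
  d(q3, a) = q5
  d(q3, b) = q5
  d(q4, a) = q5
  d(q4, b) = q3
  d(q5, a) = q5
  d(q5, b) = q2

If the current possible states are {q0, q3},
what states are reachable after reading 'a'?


Apply transition on 'a' from each current state:
  d(q0, a) = q5
  d(q3, a) = q5

{q5}


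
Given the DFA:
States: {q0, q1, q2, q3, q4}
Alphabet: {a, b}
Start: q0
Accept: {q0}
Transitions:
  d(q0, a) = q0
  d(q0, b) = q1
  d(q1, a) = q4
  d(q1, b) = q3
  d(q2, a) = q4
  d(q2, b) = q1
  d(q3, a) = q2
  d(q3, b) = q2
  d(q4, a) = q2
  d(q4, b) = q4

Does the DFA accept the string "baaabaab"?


Trace: q0 -> q1 -> q4 -> q2 -> q4 -> q4 -> q2 -> q4 -> q4
Final state: q4
Accept states: {q0}

No, rejected (final state q4 is not an accept state)


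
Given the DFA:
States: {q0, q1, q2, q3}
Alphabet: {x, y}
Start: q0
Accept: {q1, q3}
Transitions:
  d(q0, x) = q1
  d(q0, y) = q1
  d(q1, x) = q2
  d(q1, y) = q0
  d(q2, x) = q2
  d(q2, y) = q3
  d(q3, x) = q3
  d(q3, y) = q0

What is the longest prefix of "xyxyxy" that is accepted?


Run the DFA, marking each prefix where the state is accepting:
  "" -> q0 [reject]
  "x" -> q1 [accept]
  "xy" -> q0 [reject]
  "xyx" -> q1 [accept]
  "xyxy" -> q0 [reject]
  "xyxyx" -> q1 [accept]
  "xyxyxy" -> q0 [reject]

"xyxyx"


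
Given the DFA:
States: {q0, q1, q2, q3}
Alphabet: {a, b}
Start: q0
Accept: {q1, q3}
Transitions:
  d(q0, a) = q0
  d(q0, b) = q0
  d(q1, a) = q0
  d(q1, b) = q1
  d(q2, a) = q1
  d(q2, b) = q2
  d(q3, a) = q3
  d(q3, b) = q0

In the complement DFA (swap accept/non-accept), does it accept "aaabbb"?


Trace: q0 -> q0 -> q0 -> q0 -> q0 -> q0 -> q0
Final: q0
Original accept: {q1, q3}
Complement: q0 is not in original accept

Yes, complement accepts (original rejects)


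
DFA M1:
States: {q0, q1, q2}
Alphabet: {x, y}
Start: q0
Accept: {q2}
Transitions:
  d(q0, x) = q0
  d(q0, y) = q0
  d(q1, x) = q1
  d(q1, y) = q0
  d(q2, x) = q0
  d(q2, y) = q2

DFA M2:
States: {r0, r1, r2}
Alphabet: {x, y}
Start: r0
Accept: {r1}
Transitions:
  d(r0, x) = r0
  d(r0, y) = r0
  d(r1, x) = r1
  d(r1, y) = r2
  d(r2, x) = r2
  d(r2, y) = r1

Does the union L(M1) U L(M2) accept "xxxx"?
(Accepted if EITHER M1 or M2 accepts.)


M1: final=q0 accepted=False
M2: final=r0 accepted=False

No, union rejects (neither accepts)


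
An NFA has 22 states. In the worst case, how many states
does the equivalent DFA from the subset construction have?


Subset construction: one DFA state per subset of NFA states.
2^22 = 4194304

4194304


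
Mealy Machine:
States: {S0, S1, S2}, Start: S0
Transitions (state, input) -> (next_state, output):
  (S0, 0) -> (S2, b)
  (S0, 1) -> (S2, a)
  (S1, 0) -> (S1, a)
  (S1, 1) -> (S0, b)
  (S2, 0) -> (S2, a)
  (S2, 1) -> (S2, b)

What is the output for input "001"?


Step-by-step:
  (S0, 0) -> (S2, b)
  (S2, 0) -> (S2, a)
  (S2, 1) -> (S2, b)

"bab"


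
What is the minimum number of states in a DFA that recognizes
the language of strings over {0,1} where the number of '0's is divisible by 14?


States track (count of '0') mod 14.
Need 14 states: one per remainder 0..13; accept = remainder 0.

14


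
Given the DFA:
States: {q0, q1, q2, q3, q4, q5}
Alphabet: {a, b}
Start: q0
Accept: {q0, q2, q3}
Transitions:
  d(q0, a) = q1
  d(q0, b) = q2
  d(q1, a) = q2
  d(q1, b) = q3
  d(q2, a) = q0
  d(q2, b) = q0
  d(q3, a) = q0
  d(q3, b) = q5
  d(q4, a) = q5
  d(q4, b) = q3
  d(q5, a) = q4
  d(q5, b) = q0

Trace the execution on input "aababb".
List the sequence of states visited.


Input: aababb
d(q0, a) = q1
d(q1, a) = q2
d(q2, b) = q0
d(q0, a) = q1
d(q1, b) = q3
d(q3, b) = q5


q0 -> q1 -> q2 -> q0 -> q1 -> q3 -> q5


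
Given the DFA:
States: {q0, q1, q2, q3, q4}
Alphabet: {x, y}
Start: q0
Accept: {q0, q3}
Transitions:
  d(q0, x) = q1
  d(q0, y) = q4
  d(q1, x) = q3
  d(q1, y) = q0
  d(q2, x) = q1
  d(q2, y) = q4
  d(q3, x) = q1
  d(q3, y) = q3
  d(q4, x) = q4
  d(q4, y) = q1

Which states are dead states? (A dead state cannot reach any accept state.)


Forward reachability from each state:
  q0 -> reaches accept state q0 (live)
  q1 -> reaches accept state q0 (live)
  q2 -> reaches accept state q0 (live)
  q3 -> reaches accept state q0 (live)
  q4 -> reaches accept state q0 (live)

None (all states can reach an accept state)


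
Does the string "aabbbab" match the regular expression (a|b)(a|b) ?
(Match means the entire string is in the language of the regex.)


|string| = 7; first = 'a'; last = 'b'

No, "aabbbab" does not match (a|b)(a|b)


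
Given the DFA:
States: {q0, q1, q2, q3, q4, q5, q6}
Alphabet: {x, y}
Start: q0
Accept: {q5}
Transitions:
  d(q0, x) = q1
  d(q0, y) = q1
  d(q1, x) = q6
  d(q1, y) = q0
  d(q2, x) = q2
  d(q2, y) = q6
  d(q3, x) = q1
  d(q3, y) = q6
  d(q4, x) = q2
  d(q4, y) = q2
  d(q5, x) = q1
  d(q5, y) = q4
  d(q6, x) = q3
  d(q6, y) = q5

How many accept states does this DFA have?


Accept states listed: {q5}
Counting: q5(1)

1


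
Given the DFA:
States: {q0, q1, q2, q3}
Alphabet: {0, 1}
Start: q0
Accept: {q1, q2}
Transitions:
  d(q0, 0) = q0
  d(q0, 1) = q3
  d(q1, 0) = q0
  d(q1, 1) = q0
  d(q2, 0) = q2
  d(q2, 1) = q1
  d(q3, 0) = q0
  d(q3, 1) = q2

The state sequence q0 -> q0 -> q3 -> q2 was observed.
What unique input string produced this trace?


Trace back each transition to find the symbol:
  q0 --[0]--> q0
  q0 --[1]--> q3
  q3 --[1]--> q2

"011"


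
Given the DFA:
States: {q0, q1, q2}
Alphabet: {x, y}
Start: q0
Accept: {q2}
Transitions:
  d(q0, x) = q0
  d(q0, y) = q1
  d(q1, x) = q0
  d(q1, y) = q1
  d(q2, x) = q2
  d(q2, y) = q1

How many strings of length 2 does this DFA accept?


Enumerating all length-2 strings:
  "xx" -> q0 [reject]
  "xy" -> q1 [reject]
  "yx" -> q0 [reject]
  "yy" -> q1 [reject]

0 out of 4


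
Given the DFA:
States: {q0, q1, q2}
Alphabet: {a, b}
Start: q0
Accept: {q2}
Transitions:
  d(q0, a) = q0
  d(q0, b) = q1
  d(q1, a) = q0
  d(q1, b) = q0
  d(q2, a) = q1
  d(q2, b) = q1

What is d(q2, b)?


Looking up transition d(q2, b)

q1


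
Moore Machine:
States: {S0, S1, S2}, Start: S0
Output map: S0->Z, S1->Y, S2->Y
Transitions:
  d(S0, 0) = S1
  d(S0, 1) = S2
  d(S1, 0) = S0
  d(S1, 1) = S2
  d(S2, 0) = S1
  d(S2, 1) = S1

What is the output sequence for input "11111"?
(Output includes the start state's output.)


Start: S0 (output Z)
  --1--> S2 (output Y)
  --1--> S1 (output Y)
  --1--> S2 (output Y)
  --1--> S1 (output Y)
  --1--> S2 (output Y)

"ZYYYYY"


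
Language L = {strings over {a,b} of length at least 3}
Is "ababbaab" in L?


length = 8

Yes, "ababbaab" is in L


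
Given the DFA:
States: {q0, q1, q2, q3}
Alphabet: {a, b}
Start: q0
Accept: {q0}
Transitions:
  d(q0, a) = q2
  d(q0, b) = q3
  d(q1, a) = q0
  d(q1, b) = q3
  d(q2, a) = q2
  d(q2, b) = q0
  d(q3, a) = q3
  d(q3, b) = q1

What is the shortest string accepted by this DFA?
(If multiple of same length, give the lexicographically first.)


BFS by string length (lex-first path to each state shown):
  len 0: q0<-""
Found accept state at length 0.

"" (empty string)


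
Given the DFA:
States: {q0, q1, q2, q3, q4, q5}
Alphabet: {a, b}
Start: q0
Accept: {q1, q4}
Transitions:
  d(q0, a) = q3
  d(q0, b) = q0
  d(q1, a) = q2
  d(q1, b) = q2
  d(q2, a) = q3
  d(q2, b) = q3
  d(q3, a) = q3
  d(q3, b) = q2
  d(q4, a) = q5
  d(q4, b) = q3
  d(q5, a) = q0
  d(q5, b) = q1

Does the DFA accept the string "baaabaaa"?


Trace: q0 -> q0 -> q3 -> q3 -> q3 -> q2 -> q3 -> q3 -> q3
Final state: q3
Accept states: {q1, q4}

No, rejected (final state q3 is not an accept state)


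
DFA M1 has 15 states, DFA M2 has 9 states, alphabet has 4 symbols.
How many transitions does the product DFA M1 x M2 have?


Product DFA has 15 * 9 = 135 states.
Each has 4 transitions: 135 * 4 = 540

540


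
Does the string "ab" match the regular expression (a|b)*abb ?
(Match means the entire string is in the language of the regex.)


|string| = 2; first = 'a'; last = 'b'

No, "ab" does not match (a|b)*abb


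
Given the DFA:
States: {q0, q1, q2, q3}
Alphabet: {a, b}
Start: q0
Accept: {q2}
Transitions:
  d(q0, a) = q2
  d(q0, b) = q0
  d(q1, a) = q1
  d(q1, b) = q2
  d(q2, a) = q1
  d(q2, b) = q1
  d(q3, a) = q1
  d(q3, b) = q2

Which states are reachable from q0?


BFS from q0:
  layer 0: {q0}
  layer 1: {q2}
  layer 2: {q1}

{q0, q1, q2}


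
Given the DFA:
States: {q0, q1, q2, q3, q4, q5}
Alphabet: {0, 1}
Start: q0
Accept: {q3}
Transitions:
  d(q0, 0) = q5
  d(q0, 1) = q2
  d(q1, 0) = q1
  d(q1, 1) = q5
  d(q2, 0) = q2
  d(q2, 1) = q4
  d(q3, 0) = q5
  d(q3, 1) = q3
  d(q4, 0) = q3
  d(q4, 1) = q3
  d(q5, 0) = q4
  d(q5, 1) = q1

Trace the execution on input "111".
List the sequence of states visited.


Input: 111
d(q0, 1) = q2
d(q2, 1) = q4
d(q4, 1) = q3


q0 -> q2 -> q4 -> q3


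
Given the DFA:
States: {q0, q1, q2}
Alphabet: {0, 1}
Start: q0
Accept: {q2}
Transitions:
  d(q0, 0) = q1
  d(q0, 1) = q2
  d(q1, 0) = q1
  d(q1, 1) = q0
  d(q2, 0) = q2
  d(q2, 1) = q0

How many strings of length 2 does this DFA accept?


Enumerating all length-2 strings:
  "00" -> q1 [reject]
  "01" -> q0 [reject]
  "10" -> q2 [accept]
  "11" -> q0 [reject]

1 out of 4


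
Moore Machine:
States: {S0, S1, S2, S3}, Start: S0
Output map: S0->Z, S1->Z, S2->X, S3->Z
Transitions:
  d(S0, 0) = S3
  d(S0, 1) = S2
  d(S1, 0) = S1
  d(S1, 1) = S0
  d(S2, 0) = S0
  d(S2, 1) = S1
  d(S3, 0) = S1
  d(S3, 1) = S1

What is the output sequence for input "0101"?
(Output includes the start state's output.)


Start: S0 (output Z)
  --0--> S3 (output Z)
  --1--> S1 (output Z)
  --0--> S1 (output Z)
  --1--> S0 (output Z)

"ZZZZZ"


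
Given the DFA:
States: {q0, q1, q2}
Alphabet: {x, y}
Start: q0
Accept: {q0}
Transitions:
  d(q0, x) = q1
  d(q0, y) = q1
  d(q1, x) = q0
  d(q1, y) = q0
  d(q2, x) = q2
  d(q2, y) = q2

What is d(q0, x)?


Looking up transition d(q0, x)

q1


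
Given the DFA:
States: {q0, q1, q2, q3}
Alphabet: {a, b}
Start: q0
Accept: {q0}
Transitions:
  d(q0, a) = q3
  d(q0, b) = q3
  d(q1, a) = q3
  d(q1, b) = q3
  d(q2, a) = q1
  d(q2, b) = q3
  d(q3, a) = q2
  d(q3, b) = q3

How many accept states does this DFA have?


Accept states listed: {q0}
Counting: q0(1)

1


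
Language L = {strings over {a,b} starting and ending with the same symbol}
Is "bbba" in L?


first = 'b', last = 'a'

No, "bbba" is not in L


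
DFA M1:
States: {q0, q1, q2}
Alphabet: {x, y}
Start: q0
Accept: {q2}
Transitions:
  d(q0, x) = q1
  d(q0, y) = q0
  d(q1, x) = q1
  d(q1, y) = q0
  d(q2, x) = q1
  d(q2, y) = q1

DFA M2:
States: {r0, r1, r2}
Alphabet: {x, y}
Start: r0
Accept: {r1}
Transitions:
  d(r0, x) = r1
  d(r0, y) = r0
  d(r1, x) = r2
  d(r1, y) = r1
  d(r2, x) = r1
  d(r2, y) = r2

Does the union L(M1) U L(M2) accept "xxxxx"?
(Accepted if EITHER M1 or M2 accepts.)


M1: final=q1 accepted=False
M2: final=r1 accepted=True

Yes, union accepts


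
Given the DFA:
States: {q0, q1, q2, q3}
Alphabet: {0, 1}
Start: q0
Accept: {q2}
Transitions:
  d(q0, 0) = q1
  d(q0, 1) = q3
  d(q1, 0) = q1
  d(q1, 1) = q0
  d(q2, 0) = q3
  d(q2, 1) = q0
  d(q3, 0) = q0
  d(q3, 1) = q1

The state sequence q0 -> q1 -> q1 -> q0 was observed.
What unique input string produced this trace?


Trace back each transition to find the symbol:
  q0 --[0]--> q1
  q1 --[0]--> q1
  q1 --[1]--> q0

"001"


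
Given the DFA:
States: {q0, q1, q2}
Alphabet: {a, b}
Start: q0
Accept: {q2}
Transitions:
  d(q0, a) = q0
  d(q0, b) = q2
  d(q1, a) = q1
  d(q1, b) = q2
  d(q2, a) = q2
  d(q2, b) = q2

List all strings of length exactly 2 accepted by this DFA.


All strings of length 2: 4 total
Accepted: 3

"ab", "ba", "bb"


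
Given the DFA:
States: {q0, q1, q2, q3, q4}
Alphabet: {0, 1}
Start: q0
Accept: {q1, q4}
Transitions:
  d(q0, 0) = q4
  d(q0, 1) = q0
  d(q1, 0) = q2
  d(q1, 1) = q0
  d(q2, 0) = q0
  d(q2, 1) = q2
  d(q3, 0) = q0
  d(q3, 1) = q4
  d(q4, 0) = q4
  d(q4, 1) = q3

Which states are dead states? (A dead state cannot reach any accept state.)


Forward reachability from each state:
  q0 -> reaches accept state q4 (live)
  q1 -> reaches accept state q1 (live)
  q2 -> reaches accept state q4 (live)
  q3 -> reaches accept state q4 (live)
  q4 -> reaches accept state q4 (live)

None (all states can reach an accept state)


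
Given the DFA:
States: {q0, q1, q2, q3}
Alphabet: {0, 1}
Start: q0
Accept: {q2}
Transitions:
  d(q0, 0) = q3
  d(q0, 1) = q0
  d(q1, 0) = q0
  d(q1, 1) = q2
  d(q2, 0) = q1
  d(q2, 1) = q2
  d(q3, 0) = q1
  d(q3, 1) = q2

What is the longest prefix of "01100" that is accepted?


Run the DFA, marking each prefix where the state is accepting:
  "" -> q0 [reject]
  "0" -> q3 [reject]
  "01" -> q2 [accept]
  "011" -> q2 [accept]
  "0110" -> q1 [reject]
  "01100" -> q0 [reject]

"011"


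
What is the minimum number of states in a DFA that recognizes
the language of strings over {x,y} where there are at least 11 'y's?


States: count = 0, 1, ..., 10, and a final '>= 11' state.
Total: 11 + 1 = 12. Accept = '>= 11' state.

12


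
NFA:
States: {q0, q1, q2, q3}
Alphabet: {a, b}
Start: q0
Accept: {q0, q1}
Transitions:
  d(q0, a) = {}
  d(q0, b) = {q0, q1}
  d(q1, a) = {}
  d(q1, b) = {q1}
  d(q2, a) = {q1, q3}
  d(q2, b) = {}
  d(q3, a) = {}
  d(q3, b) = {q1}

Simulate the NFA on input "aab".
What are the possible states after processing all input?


Start: {q0}
  --a--> {}
  --a--> {}
  --b--> {}

{} (empty set, no valid transitions)


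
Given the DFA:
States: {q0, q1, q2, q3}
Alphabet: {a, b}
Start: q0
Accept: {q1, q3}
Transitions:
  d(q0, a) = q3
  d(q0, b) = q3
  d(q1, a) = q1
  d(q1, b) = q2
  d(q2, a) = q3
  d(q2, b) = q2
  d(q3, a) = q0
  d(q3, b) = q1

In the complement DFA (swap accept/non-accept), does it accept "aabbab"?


Trace: q0 -> q3 -> q0 -> q3 -> q1 -> q1 -> q2
Final: q2
Original accept: {q1, q3}
Complement: q2 is not in original accept

Yes, complement accepts (original rejects)


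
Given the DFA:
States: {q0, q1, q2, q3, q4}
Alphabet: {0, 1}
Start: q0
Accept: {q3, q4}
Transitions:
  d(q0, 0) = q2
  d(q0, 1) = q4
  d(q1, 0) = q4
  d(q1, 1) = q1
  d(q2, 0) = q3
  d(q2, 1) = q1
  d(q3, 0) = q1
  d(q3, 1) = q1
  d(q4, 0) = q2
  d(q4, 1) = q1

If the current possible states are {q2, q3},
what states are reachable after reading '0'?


Apply transition on '0' from each current state:
  d(q2, 0) = q3
  d(q3, 0) = q1

{q1, q3}


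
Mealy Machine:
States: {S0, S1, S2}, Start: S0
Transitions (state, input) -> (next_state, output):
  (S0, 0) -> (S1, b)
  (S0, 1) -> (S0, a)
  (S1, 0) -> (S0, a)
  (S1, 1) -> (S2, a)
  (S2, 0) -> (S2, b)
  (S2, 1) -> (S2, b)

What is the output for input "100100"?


Step-by-step:
  (S0, 1) -> (S0, a)
  (S0, 0) -> (S1, b)
  (S1, 0) -> (S0, a)
  (S0, 1) -> (S0, a)
  (S0, 0) -> (S1, b)
  (S1, 0) -> (S0, a)

"abaaba"


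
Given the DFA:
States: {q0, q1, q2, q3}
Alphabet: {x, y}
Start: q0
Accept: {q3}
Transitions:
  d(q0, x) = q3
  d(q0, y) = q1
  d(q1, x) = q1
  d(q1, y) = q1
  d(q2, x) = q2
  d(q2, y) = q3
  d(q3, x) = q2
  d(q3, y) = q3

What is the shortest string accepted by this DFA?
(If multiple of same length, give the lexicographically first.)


BFS by string length (lex-first path to each state shown):
  len 0: q0<-""
  len 1: q1<-"y", q3<-"x"
Found accept state at length 1.

"x"


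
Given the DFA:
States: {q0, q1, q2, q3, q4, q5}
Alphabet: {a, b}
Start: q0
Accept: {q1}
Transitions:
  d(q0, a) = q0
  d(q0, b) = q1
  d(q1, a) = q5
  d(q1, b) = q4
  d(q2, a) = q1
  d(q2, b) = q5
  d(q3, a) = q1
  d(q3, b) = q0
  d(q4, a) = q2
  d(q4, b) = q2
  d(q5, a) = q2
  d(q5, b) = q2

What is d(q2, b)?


Looking up transition d(q2, b)

q5


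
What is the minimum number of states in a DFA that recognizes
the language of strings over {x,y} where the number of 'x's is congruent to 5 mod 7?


States track (count of 'x') mod 7.
Need 7 states: one per remainder 0..6; accept = remainder 5.

7


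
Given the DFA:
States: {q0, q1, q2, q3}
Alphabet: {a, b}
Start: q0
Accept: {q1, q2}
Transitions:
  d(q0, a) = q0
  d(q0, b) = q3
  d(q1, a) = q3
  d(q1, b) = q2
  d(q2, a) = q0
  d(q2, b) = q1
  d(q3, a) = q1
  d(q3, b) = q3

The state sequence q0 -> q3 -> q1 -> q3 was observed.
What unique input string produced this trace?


Trace back each transition to find the symbol:
  q0 --[b]--> q3
  q3 --[a]--> q1
  q1 --[a]--> q3

"baa"


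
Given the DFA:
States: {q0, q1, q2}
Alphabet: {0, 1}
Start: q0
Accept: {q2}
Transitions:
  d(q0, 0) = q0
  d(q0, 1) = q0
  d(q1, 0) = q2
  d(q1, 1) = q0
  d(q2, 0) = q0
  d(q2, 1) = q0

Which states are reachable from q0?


BFS from q0:
  layer 0: {q0}

{q0}


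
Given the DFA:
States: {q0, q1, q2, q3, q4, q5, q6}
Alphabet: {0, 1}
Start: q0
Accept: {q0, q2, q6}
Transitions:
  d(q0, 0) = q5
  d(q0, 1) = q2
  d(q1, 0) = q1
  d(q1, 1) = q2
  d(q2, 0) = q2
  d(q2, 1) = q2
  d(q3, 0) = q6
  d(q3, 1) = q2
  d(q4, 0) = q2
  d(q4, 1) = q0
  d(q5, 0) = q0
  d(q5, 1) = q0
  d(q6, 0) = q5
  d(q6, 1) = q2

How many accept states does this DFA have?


Accept states listed: {q0, q2, q6}
Counting: q0(1) q2(2) q6(3)

3


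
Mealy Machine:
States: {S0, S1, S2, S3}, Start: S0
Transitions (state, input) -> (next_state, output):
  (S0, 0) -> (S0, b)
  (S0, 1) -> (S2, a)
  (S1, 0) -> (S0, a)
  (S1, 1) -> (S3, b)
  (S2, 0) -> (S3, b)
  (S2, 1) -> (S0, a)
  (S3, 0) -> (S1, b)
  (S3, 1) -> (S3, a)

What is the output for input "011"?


Step-by-step:
  (S0, 0) -> (S0, b)
  (S0, 1) -> (S2, a)
  (S2, 1) -> (S0, a)

"baa"


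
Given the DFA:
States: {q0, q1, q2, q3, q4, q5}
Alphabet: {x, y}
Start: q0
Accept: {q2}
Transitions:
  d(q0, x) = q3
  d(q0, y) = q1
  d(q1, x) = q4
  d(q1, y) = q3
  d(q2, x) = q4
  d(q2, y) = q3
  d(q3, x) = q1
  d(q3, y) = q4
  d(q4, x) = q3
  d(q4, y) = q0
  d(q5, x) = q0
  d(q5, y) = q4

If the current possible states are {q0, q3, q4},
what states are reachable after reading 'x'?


Apply transition on 'x' from each current state:
  d(q0, x) = q3
  d(q3, x) = q1
  d(q4, x) = q3

{q1, q3}


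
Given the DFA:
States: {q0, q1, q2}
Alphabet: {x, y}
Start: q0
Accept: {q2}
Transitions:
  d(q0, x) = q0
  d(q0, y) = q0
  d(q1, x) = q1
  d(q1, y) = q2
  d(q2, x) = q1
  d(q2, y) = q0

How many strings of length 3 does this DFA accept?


Enumerating all length-3 strings:
  "xxx" -> q0 [reject]
  "xxy" -> q0 [reject]
  "xyx" -> q0 [reject]
  "xyy" -> q0 [reject]
  "yxx" -> q0 [reject]
  "yxy" -> q0 [reject]
  "yyx" -> q0 [reject]
  "yyy" -> q0 [reject]

0 out of 8


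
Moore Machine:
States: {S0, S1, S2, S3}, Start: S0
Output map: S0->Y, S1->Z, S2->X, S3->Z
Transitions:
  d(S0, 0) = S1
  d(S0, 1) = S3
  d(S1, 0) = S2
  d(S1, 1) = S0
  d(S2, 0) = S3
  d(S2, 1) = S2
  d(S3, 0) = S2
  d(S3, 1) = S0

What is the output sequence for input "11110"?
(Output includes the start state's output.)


Start: S0 (output Y)
  --1--> S3 (output Z)
  --1--> S0 (output Y)
  --1--> S3 (output Z)
  --1--> S0 (output Y)
  --0--> S1 (output Z)

"YZYZYZ"


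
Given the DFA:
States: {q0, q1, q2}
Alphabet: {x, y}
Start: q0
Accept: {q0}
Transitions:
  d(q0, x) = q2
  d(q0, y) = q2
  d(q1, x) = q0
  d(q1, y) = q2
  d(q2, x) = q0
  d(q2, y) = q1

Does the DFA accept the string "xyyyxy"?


Trace: q0 -> q2 -> q1 -> q2 -> q1 -> q0 -> q2
Final state: q2
Accept states: {q0}

No, rejected (final state q2 is not an accept state)


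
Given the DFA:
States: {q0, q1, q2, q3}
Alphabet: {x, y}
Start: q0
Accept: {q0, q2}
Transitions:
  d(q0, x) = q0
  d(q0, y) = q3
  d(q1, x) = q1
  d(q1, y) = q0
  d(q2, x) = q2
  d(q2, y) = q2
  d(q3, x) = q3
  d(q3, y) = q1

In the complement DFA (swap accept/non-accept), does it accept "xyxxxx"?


Trace: q0 -> q0 -> q3 -> q3 -> q3 -> q3 -> q3
Final: q3
Original accept: {q0, q2}
Complement: q3 is not in original accept

Yes, complement accepts (original rejects)


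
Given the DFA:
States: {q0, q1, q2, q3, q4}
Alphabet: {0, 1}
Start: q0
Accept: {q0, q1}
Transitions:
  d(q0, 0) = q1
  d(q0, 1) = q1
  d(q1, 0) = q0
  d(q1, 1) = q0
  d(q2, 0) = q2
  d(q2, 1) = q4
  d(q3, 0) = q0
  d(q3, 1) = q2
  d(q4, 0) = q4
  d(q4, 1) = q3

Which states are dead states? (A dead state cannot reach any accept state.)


Forward reachability from each state:
  q0 -> reaches accept state q0 (live)
  q1 -> reaches accept state q0 (live)
  q2 -> reaches accept state q0 (live)
  q3 -> reaches accept state q0 (live)
  q4 -> reaches accept state q0 (live)

None (all states can reach an accept state)


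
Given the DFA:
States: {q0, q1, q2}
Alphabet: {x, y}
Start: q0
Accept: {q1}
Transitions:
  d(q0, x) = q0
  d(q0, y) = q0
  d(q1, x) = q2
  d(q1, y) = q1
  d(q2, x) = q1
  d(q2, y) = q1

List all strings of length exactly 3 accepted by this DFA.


All strings of length 3: 8 total
Accepted: 0

None


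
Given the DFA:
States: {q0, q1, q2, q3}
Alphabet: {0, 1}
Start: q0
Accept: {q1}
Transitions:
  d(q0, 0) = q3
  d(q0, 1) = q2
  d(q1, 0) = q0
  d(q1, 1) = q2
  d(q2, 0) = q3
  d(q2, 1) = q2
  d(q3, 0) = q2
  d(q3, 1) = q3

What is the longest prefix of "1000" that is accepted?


Run the DFA, marking each prefix where the state is accepting:
  "" -> q0 [reject]
  "1" -> q2 [reject]
  "10" -> q3 [reject]
  "100" -> q2 [reject]
  "1000" -> q3 [reject]

No prefix is accepted


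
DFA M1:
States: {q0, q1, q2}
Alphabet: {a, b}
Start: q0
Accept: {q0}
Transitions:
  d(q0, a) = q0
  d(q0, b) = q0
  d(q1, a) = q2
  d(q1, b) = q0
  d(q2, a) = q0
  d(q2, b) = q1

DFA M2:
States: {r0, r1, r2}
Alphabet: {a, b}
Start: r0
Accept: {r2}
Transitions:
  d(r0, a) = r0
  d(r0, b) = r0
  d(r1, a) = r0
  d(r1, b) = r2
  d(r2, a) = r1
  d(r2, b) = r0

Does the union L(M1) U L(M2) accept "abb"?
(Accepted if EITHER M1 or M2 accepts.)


M1: final=q0 accepted=True
M2: final=r0 accepted=False

Yes, union accepts


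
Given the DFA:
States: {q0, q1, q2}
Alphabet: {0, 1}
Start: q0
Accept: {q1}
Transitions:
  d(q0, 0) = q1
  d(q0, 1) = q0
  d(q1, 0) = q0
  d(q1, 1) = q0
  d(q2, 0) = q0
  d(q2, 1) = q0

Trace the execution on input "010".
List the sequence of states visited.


Input: 010
d(q0, 0) = q1
d(q1, 1) = q0
d(q0, 0) = q1


q0 -> q1 -> q0 -> q1


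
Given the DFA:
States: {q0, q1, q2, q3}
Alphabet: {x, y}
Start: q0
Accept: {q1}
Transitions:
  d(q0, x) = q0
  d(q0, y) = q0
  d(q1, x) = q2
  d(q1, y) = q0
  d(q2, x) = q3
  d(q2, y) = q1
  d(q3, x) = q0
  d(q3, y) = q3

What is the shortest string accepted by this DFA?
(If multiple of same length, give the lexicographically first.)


BFS by string length (lex-first path to each state shown):
  len 0: q0<-""
  len 1: q0<-"x"
  len 2: q0<-"xx"
  len 3: q0<-"xxx"
  len 4: q0<-"xxxx"
  len 5: q0<-"xxxxx"
  len 6: q0<-"xxxxxx"
  len 7: q0<-"xxxxxxx"
  len 8: q0<-"xxxxxxxx"

No string accepted (empty language)


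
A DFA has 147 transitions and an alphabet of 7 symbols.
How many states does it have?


Each state has exactly one transition per symbol.
states = transitions / |alphabet| = 147 / 7 = 21

21


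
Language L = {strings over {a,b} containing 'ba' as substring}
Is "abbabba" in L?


'ba' occurs at index 2

Yes, "abbabba" is in L


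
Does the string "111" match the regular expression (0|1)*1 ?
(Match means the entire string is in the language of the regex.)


|string| = 3; first = '1'; last = '1'

Yes, "111" matches (0|1)*1


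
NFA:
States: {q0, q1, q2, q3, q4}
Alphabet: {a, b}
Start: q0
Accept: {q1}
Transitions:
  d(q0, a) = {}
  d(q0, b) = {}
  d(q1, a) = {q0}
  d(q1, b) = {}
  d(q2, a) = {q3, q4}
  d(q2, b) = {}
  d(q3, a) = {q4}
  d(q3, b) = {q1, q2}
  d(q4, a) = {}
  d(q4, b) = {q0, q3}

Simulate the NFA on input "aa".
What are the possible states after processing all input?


Start: {q0}
  --a--> {}
  --a--> {}

{} (empty set, no valid transitions)


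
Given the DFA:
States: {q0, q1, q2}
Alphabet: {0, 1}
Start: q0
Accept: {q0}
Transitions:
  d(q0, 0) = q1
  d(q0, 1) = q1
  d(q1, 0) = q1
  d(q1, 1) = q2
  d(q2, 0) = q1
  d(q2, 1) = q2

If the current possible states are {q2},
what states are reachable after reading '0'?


Apply transition on '0' from each current state:
  d(q2, 0) = q1

{q1}


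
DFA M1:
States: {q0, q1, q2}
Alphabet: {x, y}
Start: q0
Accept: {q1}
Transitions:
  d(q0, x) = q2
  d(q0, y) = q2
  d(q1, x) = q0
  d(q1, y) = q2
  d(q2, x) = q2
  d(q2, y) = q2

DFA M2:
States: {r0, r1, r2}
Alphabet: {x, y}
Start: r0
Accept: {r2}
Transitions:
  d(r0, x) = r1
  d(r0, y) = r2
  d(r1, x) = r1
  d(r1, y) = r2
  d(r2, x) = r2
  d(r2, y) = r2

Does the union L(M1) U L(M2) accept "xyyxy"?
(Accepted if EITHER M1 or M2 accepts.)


M1: final=q2 accepted=False
M2: final=r2 accepted=True

Yes, union accepts


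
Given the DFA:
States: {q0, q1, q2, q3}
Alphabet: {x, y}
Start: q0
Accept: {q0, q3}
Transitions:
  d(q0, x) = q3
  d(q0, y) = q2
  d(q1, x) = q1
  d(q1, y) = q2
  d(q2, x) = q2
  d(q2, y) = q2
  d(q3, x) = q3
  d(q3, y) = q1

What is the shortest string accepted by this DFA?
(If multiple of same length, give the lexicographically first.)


BFS by string length (lex-first path to each state shown):
  len 0: q0<-""
Found accept state at length 0.

"" (empty string)


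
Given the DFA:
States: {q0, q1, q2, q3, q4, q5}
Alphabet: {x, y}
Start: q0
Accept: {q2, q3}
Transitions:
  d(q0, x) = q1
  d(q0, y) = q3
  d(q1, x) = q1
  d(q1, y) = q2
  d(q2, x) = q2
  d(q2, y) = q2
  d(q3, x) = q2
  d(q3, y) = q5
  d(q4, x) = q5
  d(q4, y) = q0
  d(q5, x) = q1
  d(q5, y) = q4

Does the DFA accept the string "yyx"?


Trace: q0 -> q3 -> q5 -> q1
Final state: q1
Accept states: {q2, q3}

No, rejected (final state q1 is not an accept state)


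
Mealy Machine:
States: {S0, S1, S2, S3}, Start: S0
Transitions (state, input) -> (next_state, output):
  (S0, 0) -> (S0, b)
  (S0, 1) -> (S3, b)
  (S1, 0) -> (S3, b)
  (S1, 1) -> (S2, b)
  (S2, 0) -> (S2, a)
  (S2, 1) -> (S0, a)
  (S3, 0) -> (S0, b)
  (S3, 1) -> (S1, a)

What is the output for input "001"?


Step-by-step:
  (S0, 0) -> (S0, b)
  (S0, 0) -> (S0, b)
  (S0, 1) -> (S3, b)

"bbb"


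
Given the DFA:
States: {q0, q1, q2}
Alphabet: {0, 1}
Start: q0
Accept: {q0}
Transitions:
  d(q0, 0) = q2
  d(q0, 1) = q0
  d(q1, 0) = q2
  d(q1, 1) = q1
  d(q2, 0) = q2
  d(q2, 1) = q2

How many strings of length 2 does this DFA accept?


Enumerating all length-2 strings:
  "00" -> q2 [reject]
  "01" -> q2 [reject]
  "10" -> q2 [reject]
  "11" -> q0 [accept]

1 out of 4


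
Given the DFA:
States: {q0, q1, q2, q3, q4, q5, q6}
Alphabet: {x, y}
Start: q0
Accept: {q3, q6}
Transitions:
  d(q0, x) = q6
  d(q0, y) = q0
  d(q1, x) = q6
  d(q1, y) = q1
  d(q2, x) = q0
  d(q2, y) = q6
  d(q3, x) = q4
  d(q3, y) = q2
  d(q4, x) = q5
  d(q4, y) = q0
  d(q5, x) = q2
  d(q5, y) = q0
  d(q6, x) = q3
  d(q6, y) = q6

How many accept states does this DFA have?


Accept states listed: {q3, q6}
Counting: q3(1) q6(2)

2


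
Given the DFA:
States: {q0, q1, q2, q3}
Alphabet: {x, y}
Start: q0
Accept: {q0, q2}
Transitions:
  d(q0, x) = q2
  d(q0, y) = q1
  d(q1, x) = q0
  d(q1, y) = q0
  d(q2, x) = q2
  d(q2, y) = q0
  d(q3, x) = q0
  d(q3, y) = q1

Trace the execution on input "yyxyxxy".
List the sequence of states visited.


Input: yyxyxxy
d(q0, y) = q1
d(q1, y) = q0
d(q0, x) = q2
d(q2, y) = q0
d(q0, x) = q2
d(q2, x) = q2
d(q2, y) = q0


q0 -> q1 -> q0 -> q2 -> q0 -> q2 -> q2 -> q0


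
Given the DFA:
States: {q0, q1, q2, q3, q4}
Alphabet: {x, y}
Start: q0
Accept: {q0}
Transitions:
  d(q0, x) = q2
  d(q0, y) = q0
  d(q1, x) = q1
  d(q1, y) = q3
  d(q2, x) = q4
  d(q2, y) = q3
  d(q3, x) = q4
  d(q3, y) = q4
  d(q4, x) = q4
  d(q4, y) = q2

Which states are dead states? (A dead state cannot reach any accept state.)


Forward reachability from each state:
  q0 -> reaches accept state q0 (live)
  q1 -> reaches {q1, q2, q3, q4}, no accept state (dead)
  q2 -> reaches {q2, q3, q4}, no accept state (dead)
  q3 -> reaches {q2, q3, q4}, no accept state (dead)
  q4 -> reaches {q2, q3, q4}, no accept state (dead)

{q1, q2, q3, q4}


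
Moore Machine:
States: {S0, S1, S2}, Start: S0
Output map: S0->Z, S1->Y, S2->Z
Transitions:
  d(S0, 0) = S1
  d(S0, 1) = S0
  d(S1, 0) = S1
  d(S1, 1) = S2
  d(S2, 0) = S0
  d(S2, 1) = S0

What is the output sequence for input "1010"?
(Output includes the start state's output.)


Start: S0 (output Z)
  --1--> S0 (output Z)
  --0--> S1 (output Y)
  --1--> S2 (output Z)
  --0--> S0 (output Z)

"ZZYZZ"


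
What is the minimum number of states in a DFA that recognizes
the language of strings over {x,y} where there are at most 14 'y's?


States: count = 0, 1, ..., 14 (all accepting; 15 states), plus a dead state for count > 14.
Total: 15 + 1 = 16.

16


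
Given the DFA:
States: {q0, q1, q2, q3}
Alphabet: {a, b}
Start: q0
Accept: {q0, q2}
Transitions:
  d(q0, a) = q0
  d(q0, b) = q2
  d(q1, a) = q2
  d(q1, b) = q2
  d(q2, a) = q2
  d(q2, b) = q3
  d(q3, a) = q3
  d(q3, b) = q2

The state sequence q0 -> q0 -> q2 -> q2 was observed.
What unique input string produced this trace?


Trace back each transition to find the symbol:
  q0 --[a]--> q0
  q0 --[b]--> q2
  q2 --[a]--> q2

"aba"


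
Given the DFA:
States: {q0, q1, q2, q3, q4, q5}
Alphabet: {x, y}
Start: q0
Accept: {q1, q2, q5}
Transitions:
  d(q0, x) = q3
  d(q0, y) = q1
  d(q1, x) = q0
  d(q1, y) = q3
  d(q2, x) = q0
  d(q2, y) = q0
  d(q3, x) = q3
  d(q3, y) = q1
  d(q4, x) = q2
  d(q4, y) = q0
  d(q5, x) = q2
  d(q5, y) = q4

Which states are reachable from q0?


BFS from q0:
  layer 0: {q0}
  layer 1: {q1, q3}

{q0, q1, q3}


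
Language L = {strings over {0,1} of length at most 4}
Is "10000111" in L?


length = 8

No, "10000111" is not in L


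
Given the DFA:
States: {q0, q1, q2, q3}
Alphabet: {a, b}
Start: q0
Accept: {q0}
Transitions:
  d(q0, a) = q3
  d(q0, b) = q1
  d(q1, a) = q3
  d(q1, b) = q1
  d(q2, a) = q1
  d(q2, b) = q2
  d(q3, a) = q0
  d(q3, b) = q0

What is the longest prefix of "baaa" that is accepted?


Run the DFA, marking each prefix where the state is accepting:
  "" -> q0 [accept]
  "b" -> q1 [reject]
  "ba" -> q3 [reject]
  "baa" -> q0 [accept]
  "baaa" -> q3 [reject]

"baa"


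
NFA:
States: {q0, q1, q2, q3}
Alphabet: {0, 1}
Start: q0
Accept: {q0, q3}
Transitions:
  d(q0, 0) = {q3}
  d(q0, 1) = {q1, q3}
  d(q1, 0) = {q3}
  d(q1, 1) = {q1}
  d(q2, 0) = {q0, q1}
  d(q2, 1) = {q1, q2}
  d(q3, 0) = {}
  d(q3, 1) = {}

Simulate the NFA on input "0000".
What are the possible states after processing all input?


Start: {q0}
  --0--> {q3}
  --0--> {}
  --0--> {}
  --0--> {}

{} (empty set, no valid transitions)


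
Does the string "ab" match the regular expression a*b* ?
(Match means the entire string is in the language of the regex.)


|string| = 2; first = 'a'; last = 'b'

Yes, "ab" matches a*b*


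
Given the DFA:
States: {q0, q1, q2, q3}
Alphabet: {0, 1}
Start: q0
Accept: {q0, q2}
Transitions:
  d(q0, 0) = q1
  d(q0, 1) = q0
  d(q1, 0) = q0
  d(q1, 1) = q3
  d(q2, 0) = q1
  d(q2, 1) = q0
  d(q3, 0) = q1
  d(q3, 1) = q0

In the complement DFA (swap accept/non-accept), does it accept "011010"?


Trace: q0 -> q1 -> q3 -> q0 -> q1 -> q3 -> q1
Final: q1
Original accept: {q0, q2}
Complement: q1 is not in original accept

Yes, complement accepts (original rejects)


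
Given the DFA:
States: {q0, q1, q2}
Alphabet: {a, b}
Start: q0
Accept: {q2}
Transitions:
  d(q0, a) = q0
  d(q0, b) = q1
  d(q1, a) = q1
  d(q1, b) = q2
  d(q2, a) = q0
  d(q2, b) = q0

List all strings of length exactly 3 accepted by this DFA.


All strings of length 3: 8 total
Accepted: 2

"abb", "bab"


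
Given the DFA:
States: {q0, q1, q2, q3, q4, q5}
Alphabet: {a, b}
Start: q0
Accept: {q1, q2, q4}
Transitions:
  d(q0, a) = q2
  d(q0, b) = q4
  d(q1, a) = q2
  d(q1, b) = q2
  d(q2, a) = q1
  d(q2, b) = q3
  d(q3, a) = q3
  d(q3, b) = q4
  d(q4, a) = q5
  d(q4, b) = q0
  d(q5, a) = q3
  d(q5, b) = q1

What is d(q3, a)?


Looking up transition d(q3, a)

q3


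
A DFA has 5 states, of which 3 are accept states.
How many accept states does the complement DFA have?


Complement swaps accept and non-accept states.
5 - 3 = 2

2


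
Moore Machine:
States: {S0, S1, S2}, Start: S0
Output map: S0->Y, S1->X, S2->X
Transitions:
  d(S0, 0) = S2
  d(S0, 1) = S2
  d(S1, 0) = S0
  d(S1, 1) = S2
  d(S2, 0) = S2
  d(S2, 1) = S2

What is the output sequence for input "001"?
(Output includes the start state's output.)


Start: S0 (output Y)
  --0--> S2 (output X)
  --0--> S2 (output X)
  --1--> S2 (output X)

"YXXX"


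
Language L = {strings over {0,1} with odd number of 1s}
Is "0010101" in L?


count('1') = 3; 3 mod 2 = 1

Yes, "0010101" is in L


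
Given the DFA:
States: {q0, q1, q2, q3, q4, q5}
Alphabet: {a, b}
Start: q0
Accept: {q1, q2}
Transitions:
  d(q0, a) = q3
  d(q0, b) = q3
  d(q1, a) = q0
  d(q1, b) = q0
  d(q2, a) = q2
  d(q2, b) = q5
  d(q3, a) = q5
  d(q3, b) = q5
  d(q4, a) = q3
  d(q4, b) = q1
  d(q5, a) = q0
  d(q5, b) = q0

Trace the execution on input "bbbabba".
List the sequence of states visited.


Input: bbbabba
d(q0, b) = q3
d(q3, b) = q5
d(q5, b) = q0
d(q0, a) = q3
d(q3, b) = q5
d(q5, b) = q0
d(q0, a) = q3


q0 -> q3 -> q5 -> q0 -> q3 -> q5 -> q0 -> q3


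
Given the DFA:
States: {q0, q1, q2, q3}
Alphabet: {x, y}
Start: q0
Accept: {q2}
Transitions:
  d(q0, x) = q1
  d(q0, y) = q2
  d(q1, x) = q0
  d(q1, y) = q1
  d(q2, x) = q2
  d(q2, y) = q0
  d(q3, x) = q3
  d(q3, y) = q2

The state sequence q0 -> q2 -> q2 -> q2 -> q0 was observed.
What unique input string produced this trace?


Trace back each transition to find the symbol:
  q0 --[y]--> q2
  q2 --[x]--> q2
  q2 --[x]--> q2
  q2 --[y]--> q0

"yxxy"


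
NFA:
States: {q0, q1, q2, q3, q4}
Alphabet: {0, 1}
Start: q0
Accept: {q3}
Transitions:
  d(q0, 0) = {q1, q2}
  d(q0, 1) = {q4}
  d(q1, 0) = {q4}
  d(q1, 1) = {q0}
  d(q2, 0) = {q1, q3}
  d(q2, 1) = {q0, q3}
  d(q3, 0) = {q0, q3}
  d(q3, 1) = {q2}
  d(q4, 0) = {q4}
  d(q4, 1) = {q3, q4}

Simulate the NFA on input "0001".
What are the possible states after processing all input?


Start: {q0}
  --0--> {q1, q2}
  --0--> {q1, q3, q4}
  --0--> {q0, q3, q4}
  --1--> {q2, q3, q4}

{q2, q3, q4}


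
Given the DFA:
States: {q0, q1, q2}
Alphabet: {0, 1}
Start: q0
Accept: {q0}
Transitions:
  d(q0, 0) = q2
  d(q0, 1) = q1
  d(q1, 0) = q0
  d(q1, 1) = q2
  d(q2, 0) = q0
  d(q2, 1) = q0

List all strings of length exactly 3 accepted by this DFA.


All strings of length 3: 8 total
Accepted: 2

"110", "111"


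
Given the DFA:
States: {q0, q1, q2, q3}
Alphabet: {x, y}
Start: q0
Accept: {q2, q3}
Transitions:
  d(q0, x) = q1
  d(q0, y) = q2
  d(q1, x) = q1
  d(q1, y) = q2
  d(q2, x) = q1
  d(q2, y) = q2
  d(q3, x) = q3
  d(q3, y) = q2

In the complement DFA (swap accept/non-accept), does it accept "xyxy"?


Trace: q0 -> q1 -> q2 -> q1 -> q2
Final: q2
Original accept: {q2, q3}
Complement: q2 is in original accept

No, complement rejects (original accepts)


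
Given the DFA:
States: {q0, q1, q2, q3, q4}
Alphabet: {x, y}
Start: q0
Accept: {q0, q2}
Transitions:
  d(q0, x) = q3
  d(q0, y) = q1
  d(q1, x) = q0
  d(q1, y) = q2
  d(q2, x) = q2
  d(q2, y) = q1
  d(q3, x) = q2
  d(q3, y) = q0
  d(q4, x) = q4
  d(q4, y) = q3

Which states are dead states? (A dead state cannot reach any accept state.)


Forward reachability from each state:
  q0 -> reaches accept state q0 (live)
  q1 -> reaches accept state q0 (live)
  q2 -> reaches accept state q0 (live)
  q3 -> reaches accept state q0 (live)
  q4 -> reaches accept state q0 (live)

None (all states can reach an accept state)


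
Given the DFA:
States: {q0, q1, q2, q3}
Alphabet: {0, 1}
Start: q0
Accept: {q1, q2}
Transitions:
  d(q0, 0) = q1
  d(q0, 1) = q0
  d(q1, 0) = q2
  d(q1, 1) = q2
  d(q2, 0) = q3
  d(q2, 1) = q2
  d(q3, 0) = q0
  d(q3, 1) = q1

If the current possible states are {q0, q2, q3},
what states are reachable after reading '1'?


Apply transition on '1' from each current state:
  d(q0, 1) = q0
  d(q2, 1) = q2
  d(q3, 1) = q1

{q0, q1, q2}


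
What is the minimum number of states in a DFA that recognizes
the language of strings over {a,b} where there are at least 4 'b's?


States: count = 0, 1, ..., 3, and a final '>= 4' state.
Total: 4 + 1 = 5. Accept = '>= 4' state.

5


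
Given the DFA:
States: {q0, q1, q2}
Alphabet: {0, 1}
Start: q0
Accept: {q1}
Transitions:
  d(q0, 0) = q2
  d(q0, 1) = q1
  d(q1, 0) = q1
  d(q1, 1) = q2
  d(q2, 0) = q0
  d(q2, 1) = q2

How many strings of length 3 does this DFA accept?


Enumerating all length-3 strings:
  "000" -> q2 [reject]
  "001" -> q1 [accept]
  "010" -> q0 [reject]
  "011" -> q2 [reject]
  "100" -> q1 [accept]
  "101" -> q2 [reject]
  "110" -> q0 [reject]
  "111" -> q2 [reject]

2 out of 8


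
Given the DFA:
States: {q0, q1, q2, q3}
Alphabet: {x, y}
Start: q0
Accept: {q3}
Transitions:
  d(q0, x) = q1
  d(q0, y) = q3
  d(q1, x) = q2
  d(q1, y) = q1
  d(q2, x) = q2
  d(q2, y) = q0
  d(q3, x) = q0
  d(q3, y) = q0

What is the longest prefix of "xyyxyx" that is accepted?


Run the DFA, marking each prefix where the state is accepting:
  "" -> q0 [reject]
  "x" -> q1 [reject]
  "xy" -> q1 [reject]
  "xyy" -> q1 [reject]
  "xyyx" -> q2 [reject]
  "xyyxy" -> q0 [reject]
  "xyyxyx" -> q1 [reject]

No prefix is accepted


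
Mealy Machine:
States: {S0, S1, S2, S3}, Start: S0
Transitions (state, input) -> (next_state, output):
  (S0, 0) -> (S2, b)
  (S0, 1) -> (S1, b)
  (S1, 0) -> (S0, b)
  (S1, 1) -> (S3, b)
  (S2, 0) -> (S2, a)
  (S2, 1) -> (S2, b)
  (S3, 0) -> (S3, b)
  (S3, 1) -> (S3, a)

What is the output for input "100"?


Step-by-step:
  (S0, 1) -> (S1, b)
  (S1, 0) -> (S0, b)
  (S0, 0) -> (S2, b)

"bbb"


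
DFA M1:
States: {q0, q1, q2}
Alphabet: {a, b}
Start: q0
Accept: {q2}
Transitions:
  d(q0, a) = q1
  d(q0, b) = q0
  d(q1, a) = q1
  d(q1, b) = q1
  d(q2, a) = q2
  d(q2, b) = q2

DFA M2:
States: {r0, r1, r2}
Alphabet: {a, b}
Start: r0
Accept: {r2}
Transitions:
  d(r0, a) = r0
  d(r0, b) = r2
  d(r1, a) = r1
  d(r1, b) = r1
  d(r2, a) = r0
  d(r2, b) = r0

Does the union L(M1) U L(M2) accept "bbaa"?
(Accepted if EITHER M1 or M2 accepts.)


M1: final=q1 accepted=False
M2: final=r0 accepted=False

No, union rejects (neither accepts)


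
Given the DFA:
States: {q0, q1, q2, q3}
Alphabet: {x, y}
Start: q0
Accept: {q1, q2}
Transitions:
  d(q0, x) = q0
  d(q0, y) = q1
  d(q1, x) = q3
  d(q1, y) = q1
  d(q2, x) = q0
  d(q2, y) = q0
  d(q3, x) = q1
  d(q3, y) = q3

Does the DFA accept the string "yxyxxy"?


Trace: q0 -> q1 -> q3 -> q3 -> q1 -> q3 -> q3
Final state: q3
Accept states: {q1, q2}

No, rejected (final state q3 is not an accept state)


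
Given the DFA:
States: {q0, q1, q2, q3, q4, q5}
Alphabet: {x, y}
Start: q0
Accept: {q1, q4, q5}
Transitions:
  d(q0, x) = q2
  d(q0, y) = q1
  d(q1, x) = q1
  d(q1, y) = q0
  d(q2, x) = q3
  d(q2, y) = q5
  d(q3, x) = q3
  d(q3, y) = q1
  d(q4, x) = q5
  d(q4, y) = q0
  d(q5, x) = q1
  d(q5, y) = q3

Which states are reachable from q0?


BFS from q0:
  layer 0: {q0}
  layer 1: {q1, q2}
  layer 2: {q3, q5}

{q0, q1, q2, q3, q5}
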